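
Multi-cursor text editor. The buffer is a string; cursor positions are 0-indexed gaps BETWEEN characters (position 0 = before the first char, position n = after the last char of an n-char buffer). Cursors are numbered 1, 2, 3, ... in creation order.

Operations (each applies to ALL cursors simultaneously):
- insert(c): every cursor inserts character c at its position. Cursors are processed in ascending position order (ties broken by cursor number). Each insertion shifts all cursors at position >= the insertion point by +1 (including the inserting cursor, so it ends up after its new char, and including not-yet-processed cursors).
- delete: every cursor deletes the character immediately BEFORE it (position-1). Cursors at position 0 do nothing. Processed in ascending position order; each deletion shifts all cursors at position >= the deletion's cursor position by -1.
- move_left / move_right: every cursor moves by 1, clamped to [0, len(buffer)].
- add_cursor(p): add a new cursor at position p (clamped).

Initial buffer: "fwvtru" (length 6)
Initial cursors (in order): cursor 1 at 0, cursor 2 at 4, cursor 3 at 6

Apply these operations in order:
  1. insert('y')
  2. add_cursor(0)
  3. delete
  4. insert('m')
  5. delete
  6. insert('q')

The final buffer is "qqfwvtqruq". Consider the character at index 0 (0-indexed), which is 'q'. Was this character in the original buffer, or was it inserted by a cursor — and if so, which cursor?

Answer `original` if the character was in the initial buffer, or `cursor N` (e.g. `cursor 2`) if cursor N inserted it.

Answer: cursor 1

Derivation:
After op 1 (insert('y')): buffer="yfwvtyruy" (len 9), cursors c1@1 c2@6 c3@9, authorship 1....2..3
After op 2 (add_cursor(0)): buffer="yfwvtyruy" (len 9), cursors c4@0 c1@1 c2@6 c3@9, authorship 1....2..3
After op 3 (delete): buffer="fwvtru" (len 6), cursors c1@0 c4@0 c2@4 c3@6, authorship ......
After op 4 (insert('m')): buffer="mmfwvtmrum" (len 10), cursors c1@2 c4@2 c2@7 c3@10, authorship 14....2..3
After op 5 (delete): buffer="fwvtru" (len 6), cursors c1@0 c4@0 c2@4 c3@6, authorship ......
After op 6 (insert('q')): buffer="qqfwvtqruq" (len 10), cursors c1@2 c4@2 c2@7 c3@10, authorship 14....2..3
Authorship (.=original, N=cursor N): 1 4 . . . . 2 . . 3
Index 0: author = 1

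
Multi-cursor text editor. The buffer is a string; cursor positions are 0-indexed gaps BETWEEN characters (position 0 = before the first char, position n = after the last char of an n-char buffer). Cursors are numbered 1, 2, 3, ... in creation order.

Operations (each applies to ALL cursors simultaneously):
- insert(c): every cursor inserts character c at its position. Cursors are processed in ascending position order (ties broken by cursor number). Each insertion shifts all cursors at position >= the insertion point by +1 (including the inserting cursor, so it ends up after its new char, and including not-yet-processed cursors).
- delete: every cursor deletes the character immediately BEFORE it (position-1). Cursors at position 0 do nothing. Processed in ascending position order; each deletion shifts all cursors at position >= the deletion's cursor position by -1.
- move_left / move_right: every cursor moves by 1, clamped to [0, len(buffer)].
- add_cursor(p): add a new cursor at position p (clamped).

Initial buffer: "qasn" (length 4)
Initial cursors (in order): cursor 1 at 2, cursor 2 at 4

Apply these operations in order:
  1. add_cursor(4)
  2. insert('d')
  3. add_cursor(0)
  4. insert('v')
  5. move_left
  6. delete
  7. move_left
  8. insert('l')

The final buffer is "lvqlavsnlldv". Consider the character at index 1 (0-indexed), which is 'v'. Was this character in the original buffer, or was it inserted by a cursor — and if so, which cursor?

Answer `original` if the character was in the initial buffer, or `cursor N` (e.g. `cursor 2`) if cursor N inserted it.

Answer: cursor 4

Derivation:
After op 1 (add_cursor(4)): buffer="qasn" (len 4), cursors c1@2 c2@4 c3@4, authorship ....
After op 2 (insert('d')): buffer="qadsndd" (len 7), cursors c1@3 c2@7 c3@7, authorship ..1..23
After op 3 (add_cursor(0)): buffer="qadsndd" (len 7), cursors c4@0 c1@3 c2@7 c3@7, authorship ..1..23
After op 4 (insert('v')): buffer="vqadvsnddvv" (len 11), cursors c4@1 c1@5 c2@11 c3@11, authorship 4..11..2323
After op 5 (move_left): buffer="vqadvsnddvv" (len 11), cursors c4@0 c1@4 c2@10 c3@10, authorship 4..11..2323
After op 6 (delete): buffer="vqavsndv" (len 8), cursors c4@0 c1@3 c2@7 c3@7, authorship 4..1..23
After op 7 (move_left): buffer="vqavsndv" (len 8), cursors c4@0 c1@2 c2@6 c3@6, authorship 4..1..23
After op 8 (insert('l')): buffer="lvqlavsnlldv" (len 12), cursors c4@1 c1@4 c2@10 c3@10, authorship 44.1.1..2323
Authorship (.=original, N=cursor N): 4 4 . 1 . 1 . . 2 3 2 3
Index 1: author = 4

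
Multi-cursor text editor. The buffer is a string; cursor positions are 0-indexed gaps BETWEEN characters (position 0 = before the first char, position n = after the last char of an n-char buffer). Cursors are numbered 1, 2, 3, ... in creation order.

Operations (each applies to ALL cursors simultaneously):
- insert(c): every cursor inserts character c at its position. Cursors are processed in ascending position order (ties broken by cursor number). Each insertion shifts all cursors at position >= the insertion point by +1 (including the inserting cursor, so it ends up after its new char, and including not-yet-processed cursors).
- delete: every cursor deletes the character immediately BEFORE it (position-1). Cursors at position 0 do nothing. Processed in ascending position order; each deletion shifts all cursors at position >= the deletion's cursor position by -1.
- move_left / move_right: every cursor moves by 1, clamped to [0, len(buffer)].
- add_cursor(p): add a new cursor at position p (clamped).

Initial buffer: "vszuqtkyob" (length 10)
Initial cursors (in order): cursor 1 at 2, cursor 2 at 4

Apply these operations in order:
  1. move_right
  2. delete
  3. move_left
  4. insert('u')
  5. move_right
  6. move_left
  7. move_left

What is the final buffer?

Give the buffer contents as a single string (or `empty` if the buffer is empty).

After op 1 (move_right): buffer="vszuqtkyob" (len 10), cursors c1@3 c2@5, authorship ..........
After op 2 (delete): buffer="vsutkyob" (len 8), cursors c1@2 c2@3, authorship ........
After op 3 (move_left): buffer="vsutkyob" (len 8), cursors c1@1 c2@2, authorship ........
After op 4 (insert('u')): buffer="vusuutkyob" (len 10), cursors c1@2 c2@4, authorship .1.2......
After op 5 (move_right): buffer="vusuutkyob" (len 10), cursors c1@3 c2@5, authorship .1.2......
After op 6 (move_left): buffer="vusuutkyob" (len 10), cursors c1@2 c2@4, authorship .1.2......
After op 7 (move_left): buffer="vusuutkyob" (len 10), cursors c1@1 c2@3, authorship .1.2......

Answer: vusuutkyob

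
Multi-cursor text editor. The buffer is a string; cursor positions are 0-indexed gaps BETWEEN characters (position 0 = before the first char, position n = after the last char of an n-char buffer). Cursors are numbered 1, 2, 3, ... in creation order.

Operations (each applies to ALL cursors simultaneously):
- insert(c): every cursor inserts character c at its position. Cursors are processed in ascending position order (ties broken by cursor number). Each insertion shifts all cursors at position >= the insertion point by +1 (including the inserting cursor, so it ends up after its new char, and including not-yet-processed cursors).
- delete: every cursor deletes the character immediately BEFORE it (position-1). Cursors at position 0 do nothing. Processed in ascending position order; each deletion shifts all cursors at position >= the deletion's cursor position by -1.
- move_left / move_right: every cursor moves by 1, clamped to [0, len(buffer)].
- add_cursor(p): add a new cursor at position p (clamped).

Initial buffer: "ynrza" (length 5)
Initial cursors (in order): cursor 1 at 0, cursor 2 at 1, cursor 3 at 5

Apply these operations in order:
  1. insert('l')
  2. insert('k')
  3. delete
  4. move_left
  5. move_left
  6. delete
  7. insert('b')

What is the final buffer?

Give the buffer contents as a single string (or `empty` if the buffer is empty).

Answer: bbylnrbal

Derivation:
After op 1 (insert('l')): buffer="lylnrzal" (len 8), cursors c1@1 c2@3 c3@8, authorship 1.2....3
After op 2 (insert('k')): buffer="lkylknrzalk" (len 11), cursors c1@2 c2@5 c3@11, authorship 11.22....33
After op 3 (delete): buffer="lylnrzal" (len 8), cursors c1@1 c2@3 c3@8, authorship 1.2....3
After op 4 (move_left): buffer="lylnrzal" (len 8), cursors c1@0 c2@2 c3@7, authorship 1.2....3
After op 5 (move_left): buffer="lylnrzal" (len 8), cursors c1@0 c2@1 c3@6, authorship 1.2....3
After op 6 (delete): buffer="ylnral" (len 6), cursors c1@0 c2@0 c3@4, authorship .2...3
After op 7 (insert('b')): buffer="bbylnrbal" (len 9), cursors c1@2 c2@2 c3@7, authorship 12.2..3.3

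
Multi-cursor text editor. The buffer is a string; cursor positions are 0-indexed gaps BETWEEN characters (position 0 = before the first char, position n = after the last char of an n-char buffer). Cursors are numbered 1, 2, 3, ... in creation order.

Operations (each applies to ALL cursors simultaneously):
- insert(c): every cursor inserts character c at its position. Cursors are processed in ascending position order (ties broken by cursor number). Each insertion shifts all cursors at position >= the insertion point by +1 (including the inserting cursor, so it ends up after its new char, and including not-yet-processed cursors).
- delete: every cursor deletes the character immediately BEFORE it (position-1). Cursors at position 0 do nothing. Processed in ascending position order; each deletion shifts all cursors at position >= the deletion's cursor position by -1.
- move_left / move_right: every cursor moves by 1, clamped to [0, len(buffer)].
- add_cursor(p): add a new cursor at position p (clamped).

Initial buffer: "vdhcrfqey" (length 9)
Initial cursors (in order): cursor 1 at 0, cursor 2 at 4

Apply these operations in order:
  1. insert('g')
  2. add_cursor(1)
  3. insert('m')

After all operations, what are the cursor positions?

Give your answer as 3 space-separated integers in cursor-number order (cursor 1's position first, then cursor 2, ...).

After op 1 (insert('g')): buffer="gvdhcgrfqey" (len 11), cursors c1@1 c2@6, authorship 1....2.....
After op 2 (add_cursor(1)): buffer="gvdhcgrfqey" (len 11), cursors c1@1 c3@1 c2@6, authorship 1....2.....
After op 3 (insert('m')): buffer="gmmvdhcgmrfqey" (len 14), cursors c1@3 c3@3 c2@9, authorship 113....22.....

Answer: 3 9 3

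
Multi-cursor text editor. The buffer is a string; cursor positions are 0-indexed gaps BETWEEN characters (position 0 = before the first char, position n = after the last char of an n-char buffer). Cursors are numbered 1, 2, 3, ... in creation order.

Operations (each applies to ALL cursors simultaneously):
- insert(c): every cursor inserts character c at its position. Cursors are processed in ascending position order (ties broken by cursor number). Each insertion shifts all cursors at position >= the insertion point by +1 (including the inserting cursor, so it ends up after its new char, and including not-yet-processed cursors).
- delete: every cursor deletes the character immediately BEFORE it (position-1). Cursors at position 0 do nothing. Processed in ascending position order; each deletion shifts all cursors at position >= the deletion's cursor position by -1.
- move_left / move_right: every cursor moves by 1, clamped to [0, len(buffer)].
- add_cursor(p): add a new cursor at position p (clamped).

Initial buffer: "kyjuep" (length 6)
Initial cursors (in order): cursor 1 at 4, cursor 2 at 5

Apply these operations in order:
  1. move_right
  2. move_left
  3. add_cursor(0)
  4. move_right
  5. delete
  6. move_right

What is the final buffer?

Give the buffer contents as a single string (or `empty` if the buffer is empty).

Answer: yju

Derivation:
After op 1 (move_right): buffer="kyjuep" (len 6), cursors c1@5 c2@6, authorship ......
After op 2 (move_left): buffer="kyjuep" (len 6), cursors c1@4 c2@5, authorship ......
After op 3 (add_cursor(0)): buffer="kyjuep" (len 6), cursors c3@0 c1@4 c2@5, authorship ......
After op 4 (move_right): buffer="kyjuep" (len 6), cursors c3@1 c1@5 c2@6, authorship ......
After op 5 (delete): buffer="yju" (len 3), cursors c3@0 c1@3 c2@3, authorship ...
After op 6 (move_right): buffer="yju" (len 3), cursors c3@1 c1@3 c2@3, authorship ...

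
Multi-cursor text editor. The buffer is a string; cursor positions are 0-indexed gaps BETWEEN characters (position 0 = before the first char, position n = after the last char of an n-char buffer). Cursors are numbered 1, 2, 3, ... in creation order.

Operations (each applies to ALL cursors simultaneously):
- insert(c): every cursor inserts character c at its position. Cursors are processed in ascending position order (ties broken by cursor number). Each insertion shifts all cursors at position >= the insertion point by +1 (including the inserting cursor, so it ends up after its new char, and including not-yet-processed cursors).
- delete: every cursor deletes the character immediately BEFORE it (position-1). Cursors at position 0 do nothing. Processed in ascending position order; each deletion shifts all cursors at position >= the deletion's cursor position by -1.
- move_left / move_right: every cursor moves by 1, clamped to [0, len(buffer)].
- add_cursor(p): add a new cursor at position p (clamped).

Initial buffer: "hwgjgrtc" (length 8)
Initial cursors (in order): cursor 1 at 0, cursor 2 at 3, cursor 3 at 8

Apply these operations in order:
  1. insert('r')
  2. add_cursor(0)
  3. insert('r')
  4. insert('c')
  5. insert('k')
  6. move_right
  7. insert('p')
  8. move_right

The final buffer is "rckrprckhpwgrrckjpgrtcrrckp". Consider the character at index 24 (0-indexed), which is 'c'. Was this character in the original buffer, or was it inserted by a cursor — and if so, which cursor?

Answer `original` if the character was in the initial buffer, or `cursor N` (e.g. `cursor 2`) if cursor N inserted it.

After op 1 (insert('r')): buffer="rhwgrjgrtcr" (len 11), cursors c1@1 c2@5 c3@11, authorship 1...2.....3
After op 2 (add_cursor(0)): buffer="rhwgrjgrtcr" (len 11), cursors c4@0 c1@1 c2@5 c3@11, authorship 1...2.....3
After op 3 (insert('r')): buffer="rrrhwgrrjgrtcrr" (len 15), cursors c4@1 c1@3 c2@8 c3@15, authorship 411...22.....33
After op 4 (insert('c')): buffer="rcrrchwgrrcjgrtcrrc" (len 19), cursors c4@2 c1@5 c2@11 c3@19, authorship 44111...222.....333
After op 5 (insert('k')): buffer="rckrrckhwgrrckjgrtcrrck" (len 23), cursors c4@3 c1@7 c2@14 c3@23, authorship 4441111...2222.....3333
After op 6 (move_right): buffer="rckrrckhwgrrckjgrtcrrck" (len 23), cursors c4@4 c1@8 c2@15 c3@23, authorship 4441111...2222.....3333
After op 7 (insert('p')): buffer="rckrprckhpwgrrckjpgrtcrrckp" (len 27), cursors c4@5 c1@10 c2@18 c3@27, authorship 44414111.1..2222.2....33333
After op 8 (move_right): buffer="rckrprckhpwgrrckjpgrtcrrckp" (len 27), cursors c4@6 c1@11 c2@19 c3@27, authorship 44414111.1..2222.2....33333
Authorship (.=original, N=cursor N): 4 4 4 1 4 1 1 1 . 1 . . 2 2 2 2 . 2 . . . . 3 3 3 3 3
Index 24: author = 3

Answer: cursor 3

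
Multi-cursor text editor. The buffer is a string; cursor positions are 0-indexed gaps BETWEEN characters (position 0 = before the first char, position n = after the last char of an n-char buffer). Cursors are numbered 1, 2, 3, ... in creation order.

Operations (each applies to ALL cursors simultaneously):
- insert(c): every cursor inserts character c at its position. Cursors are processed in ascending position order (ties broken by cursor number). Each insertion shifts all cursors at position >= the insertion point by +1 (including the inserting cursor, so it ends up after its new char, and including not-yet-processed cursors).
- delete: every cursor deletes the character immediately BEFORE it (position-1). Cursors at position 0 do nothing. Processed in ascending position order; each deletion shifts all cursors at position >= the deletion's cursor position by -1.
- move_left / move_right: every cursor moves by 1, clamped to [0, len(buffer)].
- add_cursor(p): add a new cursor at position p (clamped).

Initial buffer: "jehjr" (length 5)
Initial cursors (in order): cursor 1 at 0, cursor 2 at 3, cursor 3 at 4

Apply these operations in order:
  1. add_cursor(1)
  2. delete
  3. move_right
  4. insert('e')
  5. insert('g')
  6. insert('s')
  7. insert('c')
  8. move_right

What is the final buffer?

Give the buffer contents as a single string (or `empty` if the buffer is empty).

Answer: eeeggssccreeggsscc

Derivation:
After op 1 (add_cursor(1)): buffer="jehjr" (len 5), cursors c1@0 c4@1 c2@3 c3@4, authorship .....
After op 2 (delete): buffer="er" (len 2), cursors c1@0 c4@0 c2@1 c3@1, authorship ..
After op 3 (move_right): buffer="er" (len 2), cursors c1@1 c4@1 c2@2 c3@2, authorship ..
After op 4 (insert('e')): buffer="eeeree" (len 6), cursors c1@3 c4@3 c2@6 c3@6, authorship .14.23
After op 5 (insert('g')): buffer="eeeggreegg" (len 10), cursors c1@5 c4@5 c2@10 c3@10, authorship .1414.2323
After op 6 (insert('s')): buffer="eeeggssreeggss" (len 14), cursors c1@7 c4@7 c2@14 c3@14, authorship .141414.232323
After op 7 (insert('c')): buffer="eeeggssccreeggsscc" (len 18), cursors c1@9 c4@9 c2@18 c3@18, authorship .14141414.23232323
After op 8 (move_right): buffer="eeeggssccreeggsscc" (len 18), cursors c1@10 c4@10 c2@18 c3@18, authorship .14141414.23232323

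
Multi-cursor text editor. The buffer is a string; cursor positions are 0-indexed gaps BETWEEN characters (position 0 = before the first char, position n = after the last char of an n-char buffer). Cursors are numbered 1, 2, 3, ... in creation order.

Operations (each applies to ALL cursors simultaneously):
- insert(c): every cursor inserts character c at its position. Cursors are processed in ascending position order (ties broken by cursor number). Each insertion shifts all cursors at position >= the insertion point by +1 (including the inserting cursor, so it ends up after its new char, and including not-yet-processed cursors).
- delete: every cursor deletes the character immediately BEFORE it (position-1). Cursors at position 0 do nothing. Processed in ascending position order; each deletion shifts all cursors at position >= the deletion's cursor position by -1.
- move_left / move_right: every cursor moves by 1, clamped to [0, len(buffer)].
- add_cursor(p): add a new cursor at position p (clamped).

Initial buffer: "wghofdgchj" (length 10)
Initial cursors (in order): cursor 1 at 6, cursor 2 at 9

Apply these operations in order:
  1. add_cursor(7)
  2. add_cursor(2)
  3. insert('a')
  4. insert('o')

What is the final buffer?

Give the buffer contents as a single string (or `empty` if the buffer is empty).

After op 1 (add_cursor(7)): buffer="wghofdgchj" (len 10), cursors c1@6 c3@7 c2@9, authorship ..........
After op 2 (add_cursor(2)): buffer="wghofdgchj" (len 10), cursors c4@2 c1@6 c3@7 c2@9, authorship ..........
After op 3 (insert('a')): buffer="wgahofdagachaj" (len 14), cursors c4@3 c1@8 c3@10 c2@13, authorship ..4....1.3..2.
After op 4 (insert('o')): buffer="wgaohofdaogaochaoj" (len 18), cursors c4@4 c1@10 c3@13 c2@17, authorship ..44....11.33..22.

Answer: wgaohofdaogaochaoj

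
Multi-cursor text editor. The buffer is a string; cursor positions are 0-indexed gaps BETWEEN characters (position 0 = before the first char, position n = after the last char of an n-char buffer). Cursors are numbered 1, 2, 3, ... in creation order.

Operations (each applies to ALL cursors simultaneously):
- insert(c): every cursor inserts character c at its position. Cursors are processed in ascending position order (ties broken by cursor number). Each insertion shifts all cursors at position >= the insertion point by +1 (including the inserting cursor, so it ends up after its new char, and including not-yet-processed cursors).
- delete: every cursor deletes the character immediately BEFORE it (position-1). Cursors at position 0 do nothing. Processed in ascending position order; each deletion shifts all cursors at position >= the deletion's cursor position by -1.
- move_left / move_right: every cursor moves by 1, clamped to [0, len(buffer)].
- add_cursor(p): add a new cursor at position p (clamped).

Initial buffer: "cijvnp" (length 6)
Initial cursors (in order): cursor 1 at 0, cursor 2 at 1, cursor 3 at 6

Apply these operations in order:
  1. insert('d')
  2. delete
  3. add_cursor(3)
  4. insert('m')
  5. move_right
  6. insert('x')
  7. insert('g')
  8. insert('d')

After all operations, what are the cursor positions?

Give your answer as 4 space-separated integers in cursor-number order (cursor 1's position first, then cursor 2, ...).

Answer: 5 10 22 16

Derivation:
After op 1 (insert('d')): buffer="dcdijvnpd" (len 9), cursors c1@1 c2@3 c3@9, authorship 1.2.....3
After op 2 (delete): buffer="cijvnp" (len 6), cursors c1@0 c2@1 c3@6, authorship ......
After op 3 (add_cursor(3)): buffer="cijvnp" (len 6), cursors c1@0 c2@1 c4@3 c3@6, authorship ......
After op 4 (insert('m')): buffer="mcmijmvnpm" (len 10), cursors c1@1 c2@3 c4@6 c3@10, authorship 1.2..4...3
After op 5 (move_right): buffer="mcmijmvnpm" (len 10), cursors c1@2 c2@4 c4@7 c3@10, authorship 1.2..4...3
After op 6 (insert('x')): buffer="mcxmixjmvxnpmx" (len 14), cursors c1@3 c2@6 c4@10 c3@14, authorship 1.12.2.4.4..33
After op 7 (insert('g')): buffer="mcxgmixgjmvxgnpmxg" (len 18), cursors c1@4 c2@8 c4@13 c3@18, authorship 1.112.22.4.44..333
After op 8 (insert('d')): buffer="mcxgdmixgdjmvxgdnpmxgd" (len 22), cursors c1@5 c2@10 c4@16 c3@22, authorship 1.1112.222.4.444..3333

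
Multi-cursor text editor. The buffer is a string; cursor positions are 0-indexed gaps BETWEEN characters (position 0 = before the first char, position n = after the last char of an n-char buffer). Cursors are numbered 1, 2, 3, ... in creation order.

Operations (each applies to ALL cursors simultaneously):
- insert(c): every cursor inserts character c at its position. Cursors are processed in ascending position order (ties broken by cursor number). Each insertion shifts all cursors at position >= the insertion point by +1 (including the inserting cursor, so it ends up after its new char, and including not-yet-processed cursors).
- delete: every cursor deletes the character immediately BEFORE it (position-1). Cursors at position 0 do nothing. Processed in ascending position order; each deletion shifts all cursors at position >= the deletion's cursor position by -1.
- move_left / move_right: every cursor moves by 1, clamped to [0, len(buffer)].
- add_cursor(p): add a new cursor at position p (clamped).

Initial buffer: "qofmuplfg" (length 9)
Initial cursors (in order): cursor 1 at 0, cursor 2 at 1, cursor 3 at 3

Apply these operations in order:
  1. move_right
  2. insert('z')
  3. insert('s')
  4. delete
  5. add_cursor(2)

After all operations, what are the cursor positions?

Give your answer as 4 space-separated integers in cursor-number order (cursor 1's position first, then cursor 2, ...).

Answer: 2 4 7 2

Derivation:
After op 1 (move_right): buffer="qofmuplfg" (len 9), cursors c1@1 c2@2 c3@4, authorship .........
After op 2 (insert('z')): buffer="qzozfmzuplfg" (len 12), cursors c1@2 c2@4 c3@7, authorship .1.2..3.....
After op 3 (insert('s')): buffer="qzsozsfmzsuplfg" (len 15), cursors c1@3 c2@6 c3@10, authorship .11.22..33.....
After op 4 (delete): buffer="qzozfmzuplfg" (len 12), cursors c1@2 c2@4 c3@7, authorship .1.2..3.....
After op 5 (add_cursor(2)): buffer="qzozfmzuplfg" (len 12), cursors c1@2 c4@2 c2@4 c3@7, authorship .1.2..3.....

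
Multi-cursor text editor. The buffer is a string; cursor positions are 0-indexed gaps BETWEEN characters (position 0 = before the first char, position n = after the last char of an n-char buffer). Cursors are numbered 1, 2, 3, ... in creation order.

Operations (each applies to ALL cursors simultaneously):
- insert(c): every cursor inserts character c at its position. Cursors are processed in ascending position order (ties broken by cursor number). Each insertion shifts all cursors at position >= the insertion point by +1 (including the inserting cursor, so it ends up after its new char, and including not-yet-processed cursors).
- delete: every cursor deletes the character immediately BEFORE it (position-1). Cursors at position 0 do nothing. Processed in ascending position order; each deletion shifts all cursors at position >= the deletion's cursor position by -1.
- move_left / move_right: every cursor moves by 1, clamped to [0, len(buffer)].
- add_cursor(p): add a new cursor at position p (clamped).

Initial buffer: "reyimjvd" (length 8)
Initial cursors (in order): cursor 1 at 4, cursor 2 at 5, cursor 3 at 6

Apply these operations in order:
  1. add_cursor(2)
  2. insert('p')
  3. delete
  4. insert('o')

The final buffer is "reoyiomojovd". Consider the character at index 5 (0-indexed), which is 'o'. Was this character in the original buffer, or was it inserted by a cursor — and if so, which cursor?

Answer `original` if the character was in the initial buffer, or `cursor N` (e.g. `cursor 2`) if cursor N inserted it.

After op 1 (add_cursor(2)): buffer="reyimjvd" (len 8), cursors c4@2 c1@4 c2@5 c3@6, authorship ........
After op 2 (insert('p')): buffer="repyipmpjpvd" (len 12), cursors c4@3 c1@6 c2@8 c3@10, authorship ..4..1.2.3..
After op 3 (delete): buffer="reyimjvd" (len 8), cursors c4@2 c1@4 c2@5 c3@6, authorship ........
After op 4 (insert('o')): buffer="reoyiomojovd" (len 12), cursors c4@3 c1@6 c2@8 c3@10, authorship ..4..1.2.3..
Authorship (.=original, N=cursor N): . . 4 . . 1 . 2 . 3 . .
Index 5: author = 1

Answer: cursor 1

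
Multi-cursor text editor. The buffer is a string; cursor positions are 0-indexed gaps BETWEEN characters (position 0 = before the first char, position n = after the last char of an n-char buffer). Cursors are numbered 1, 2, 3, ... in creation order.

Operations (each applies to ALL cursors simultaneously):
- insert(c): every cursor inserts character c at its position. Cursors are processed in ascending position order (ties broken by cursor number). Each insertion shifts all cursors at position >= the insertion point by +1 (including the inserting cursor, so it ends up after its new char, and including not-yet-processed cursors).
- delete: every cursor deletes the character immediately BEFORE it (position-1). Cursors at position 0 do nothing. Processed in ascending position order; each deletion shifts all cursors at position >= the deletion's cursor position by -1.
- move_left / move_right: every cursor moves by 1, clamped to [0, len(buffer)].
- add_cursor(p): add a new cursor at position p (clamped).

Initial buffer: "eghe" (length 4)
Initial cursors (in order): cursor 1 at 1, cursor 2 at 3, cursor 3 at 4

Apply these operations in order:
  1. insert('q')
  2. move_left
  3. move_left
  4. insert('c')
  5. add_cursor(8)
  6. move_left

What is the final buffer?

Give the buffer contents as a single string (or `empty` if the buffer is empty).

Answer: ceqgchqceq

Derivation:
After op 1 (insert('q')): buffer="eqghqeq" (len 7), cursors c1@2 c2@5 c3@7, authorship .1..2.3
After op 2 (move_left): buffer="eqghqeq" (len 7), cursors c1@1 c2@4 c3@6, authorship .1..2.3
After op 3 (move_left): buffer="eqghqeq" (len 7), cursors c1@0 c2@3 c3@5, authorship .1..2.3
After op 4 (insert('c')): buffer="ceqgchqceq" (len 10), cursors c1@1 c2@5 c3@8, authorship 1.1.2.23.3
After op 5 (add_cursor(8)): buffer="ceqgchqceq" (len 10), cursors c1@1 c2@5 c3@8 c4@8, authorship 1.1.2.23.3
After op 6 (move_left): buffer="ceqgchqceq" (len 10), cursors c1@0 c2@4 c3@7 c4@7, authorship 1.1.2.23.3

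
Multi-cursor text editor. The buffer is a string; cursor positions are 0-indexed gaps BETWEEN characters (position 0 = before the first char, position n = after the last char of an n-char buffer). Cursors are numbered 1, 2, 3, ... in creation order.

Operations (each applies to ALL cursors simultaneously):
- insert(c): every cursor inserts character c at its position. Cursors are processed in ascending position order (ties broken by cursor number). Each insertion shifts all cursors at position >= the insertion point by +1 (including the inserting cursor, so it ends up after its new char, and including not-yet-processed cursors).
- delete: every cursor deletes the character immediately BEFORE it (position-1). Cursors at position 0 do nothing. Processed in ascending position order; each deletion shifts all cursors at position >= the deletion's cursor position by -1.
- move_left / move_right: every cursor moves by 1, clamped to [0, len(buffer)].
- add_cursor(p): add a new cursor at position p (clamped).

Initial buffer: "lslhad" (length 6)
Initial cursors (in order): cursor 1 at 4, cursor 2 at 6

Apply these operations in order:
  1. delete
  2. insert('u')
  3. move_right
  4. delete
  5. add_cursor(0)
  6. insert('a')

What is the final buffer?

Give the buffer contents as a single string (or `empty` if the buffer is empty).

Answer: alsluaa

Derivation:
After op 1 (delete): buffer="lsla" (len 4), cursors c1@3 c2@4, authorship ....
After op 2 (insert('u')): buffer="lsluau" (len 6), cursors c1@4 c2@6, authorship ...1.2
After op 3 (move_right): buffer="lsluau" (len 6), cursors c1@5 c2@6, authorship ...1.2
After op 4 (delete): buffer="lslu" (len 4), cursors c1@4 c2@4, authorship ...1
After op 5 (add_cursor(0)): buffer="lslu" (len 4), cursors c3@0 c1@4 c2@4, authorship ...1
After op 6 (insert('a')): buffer="alsluaa" (len 7), cursors c3@1 c1@7 c2@7, authorship 3...112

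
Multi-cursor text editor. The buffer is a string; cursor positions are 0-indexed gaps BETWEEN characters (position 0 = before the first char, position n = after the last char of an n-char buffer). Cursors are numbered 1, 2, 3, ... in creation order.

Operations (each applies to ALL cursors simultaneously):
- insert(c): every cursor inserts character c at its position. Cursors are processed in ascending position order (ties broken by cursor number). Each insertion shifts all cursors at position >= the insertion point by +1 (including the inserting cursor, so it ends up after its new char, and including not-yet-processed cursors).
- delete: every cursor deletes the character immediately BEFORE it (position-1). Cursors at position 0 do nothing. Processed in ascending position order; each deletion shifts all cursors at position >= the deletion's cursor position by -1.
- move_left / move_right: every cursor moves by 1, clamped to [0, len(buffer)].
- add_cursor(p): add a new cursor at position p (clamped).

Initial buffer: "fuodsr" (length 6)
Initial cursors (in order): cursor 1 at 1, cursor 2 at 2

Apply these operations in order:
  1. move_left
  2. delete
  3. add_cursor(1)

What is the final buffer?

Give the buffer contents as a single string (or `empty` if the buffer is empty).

After op 1 (move_left): buffer="fuodsr" (len 6), cursors c1@0 c2@1, authorship ......
After op 2 (delete): buffer="uodsr" (len 5), cursors c1@0 c2@0, authorship .....
After op 3 (add_cursor(1)): buffer="uodsr" (len 5), cursors c1@0 c2@0 c3@1, authorship .....

Answer: uodsr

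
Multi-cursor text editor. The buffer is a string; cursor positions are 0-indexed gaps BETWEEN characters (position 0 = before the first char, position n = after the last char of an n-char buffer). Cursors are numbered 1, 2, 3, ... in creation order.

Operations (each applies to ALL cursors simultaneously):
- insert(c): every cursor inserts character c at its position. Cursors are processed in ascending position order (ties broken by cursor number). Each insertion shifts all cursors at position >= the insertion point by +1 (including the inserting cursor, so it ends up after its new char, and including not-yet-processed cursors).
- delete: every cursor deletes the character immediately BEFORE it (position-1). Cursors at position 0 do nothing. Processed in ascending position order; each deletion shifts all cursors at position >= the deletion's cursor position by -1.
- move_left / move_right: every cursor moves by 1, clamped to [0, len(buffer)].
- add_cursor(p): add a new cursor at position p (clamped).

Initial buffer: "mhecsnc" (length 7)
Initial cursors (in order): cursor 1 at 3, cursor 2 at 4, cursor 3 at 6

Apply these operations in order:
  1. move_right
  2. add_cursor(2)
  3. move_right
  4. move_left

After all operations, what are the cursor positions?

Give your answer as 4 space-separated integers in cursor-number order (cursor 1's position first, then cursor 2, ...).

After op 1 (move_right): buffer="mhecsnc" (len 7), cursors c1@4 c2@5 c3@7, authorship .......
After op 2 (add_cursor(2)): buffer="mhecsnc" (len 7), cursors c4@2 c1@4 c2@5 c3@7, authorship .......
After op 3 (move_right): buffer="mhecsnc" (len 7), cursors c4@3 c1@5 c2@6 c3@7, authorship .......
After op 4 (move_left): buffer="mhecsnc" (len 7), cursors c4@2 c1@4 c2@5 c3@6, authorship .......

Answer: 4 5 6 2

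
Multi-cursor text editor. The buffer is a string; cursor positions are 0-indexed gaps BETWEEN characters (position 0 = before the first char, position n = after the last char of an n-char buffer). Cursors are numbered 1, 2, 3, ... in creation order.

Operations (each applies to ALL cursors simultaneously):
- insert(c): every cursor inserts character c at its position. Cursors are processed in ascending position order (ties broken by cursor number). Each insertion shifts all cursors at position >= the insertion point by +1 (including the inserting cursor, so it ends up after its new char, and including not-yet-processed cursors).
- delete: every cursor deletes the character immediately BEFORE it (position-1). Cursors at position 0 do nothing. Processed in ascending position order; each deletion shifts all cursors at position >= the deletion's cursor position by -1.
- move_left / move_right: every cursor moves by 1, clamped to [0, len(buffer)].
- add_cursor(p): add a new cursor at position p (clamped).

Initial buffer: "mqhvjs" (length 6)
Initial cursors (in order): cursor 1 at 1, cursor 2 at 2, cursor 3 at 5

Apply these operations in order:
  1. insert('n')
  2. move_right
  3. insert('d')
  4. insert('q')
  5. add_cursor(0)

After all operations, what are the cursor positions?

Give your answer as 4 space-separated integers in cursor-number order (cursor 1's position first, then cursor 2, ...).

Answer: 5 9 15 0

Derivation:
After op 1 (insert('n')): buffer="mnqnhvjns" (len 9), cursors c1@2 c2@4 c3@8, authorship .1.2...3.
After op 2 (move_right): buffer="mnqnhvjns" (len 9), cursors c1@3 c2@5 c3@9, authorship .1.2...3.
After op 3 (insert('d')): buffer="mnqdnhdvjnsd" (len 12), cursors c1@4 c2@7 c3@12, authorship .1.12.2..3.3
After op 4 (insert('q')): buffer="mnqdqnhdqvjnsdq" (len 15), cursors c1@5 c2@9 c3@15, authorship .1.112.22..3.33
After op 5 (add_cursor(0)): buffer="mnqdqnhdqvjnsdq" (len 15), cursors c4@0 c1@5 c2@9 c3@15, authorship .1.112.22..3.33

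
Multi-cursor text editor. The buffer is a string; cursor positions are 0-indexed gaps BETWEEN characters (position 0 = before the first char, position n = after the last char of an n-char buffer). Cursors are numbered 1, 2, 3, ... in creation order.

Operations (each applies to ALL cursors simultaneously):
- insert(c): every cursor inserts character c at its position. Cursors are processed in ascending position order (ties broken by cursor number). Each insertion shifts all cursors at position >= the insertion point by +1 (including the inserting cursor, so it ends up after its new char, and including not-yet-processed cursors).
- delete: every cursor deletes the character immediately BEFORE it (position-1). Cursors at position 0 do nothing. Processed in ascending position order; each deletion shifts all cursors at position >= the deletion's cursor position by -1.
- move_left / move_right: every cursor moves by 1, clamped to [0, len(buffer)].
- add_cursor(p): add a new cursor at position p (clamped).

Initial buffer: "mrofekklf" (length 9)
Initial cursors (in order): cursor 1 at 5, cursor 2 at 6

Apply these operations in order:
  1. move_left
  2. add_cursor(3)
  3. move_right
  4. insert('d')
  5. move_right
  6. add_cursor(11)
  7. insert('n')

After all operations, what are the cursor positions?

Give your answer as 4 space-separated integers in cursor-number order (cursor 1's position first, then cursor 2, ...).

After op 1 (move_left): buffer="mrofekklf" (len 9), cursors c1@4 c2@5, authorship .........
After op 2 (add_cursor(3)): buffer="mrofekklf" (len 9), cursors c3@3 c1@4 c2@5, authorship .........
After op 3 (move_right): buffer="mrofekklf" (len 9), cursors c3@4 c1@5 c2@6, authorship .........
After op 4 (insert('d')): buffer="mrofdedkdklf" (len 12), cursors c3@5 c1@7 c2@9, authorship ....3.1.2...
After op 5 (move_right): buffer="mrofdedkdklf" (len 12), cursors c3@6 c1@8 c2@10, authorship ....3.1.2...
After op 6 (add_cursor(11)): buffer="mrofdedkdklf" (len 12), cursors c3@6 c1@8 c2@10 c4@11, authorship ....3.1.2...
After op 7 (insert('n')): buffer="mrofdendkndknlnf" (len 16), cursors c3@7 c1@10 c2@13 c4@15, authorship ....3.31.12.2.4.

Answer: 10 13 7 15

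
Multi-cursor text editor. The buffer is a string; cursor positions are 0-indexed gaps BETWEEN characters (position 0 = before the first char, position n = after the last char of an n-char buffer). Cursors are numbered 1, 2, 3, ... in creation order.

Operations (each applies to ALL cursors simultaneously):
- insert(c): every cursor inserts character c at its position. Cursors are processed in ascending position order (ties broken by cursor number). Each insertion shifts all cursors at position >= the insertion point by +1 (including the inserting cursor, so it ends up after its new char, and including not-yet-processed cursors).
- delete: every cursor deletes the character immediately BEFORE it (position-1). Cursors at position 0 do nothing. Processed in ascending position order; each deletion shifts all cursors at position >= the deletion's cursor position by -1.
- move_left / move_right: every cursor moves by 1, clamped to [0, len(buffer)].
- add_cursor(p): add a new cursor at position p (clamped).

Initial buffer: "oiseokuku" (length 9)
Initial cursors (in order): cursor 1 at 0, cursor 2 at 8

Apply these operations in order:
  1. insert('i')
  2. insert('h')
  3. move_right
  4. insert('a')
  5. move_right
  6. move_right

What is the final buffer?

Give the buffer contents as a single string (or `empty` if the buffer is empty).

Answer: ihoaiseokukihua

Derivation:
After op 1 (insert('i')): buffer="ioiseokukiu" (len 11), cursors c1@1 c2@10, authorship 1........2.
After op 2 (insert('h')): buffer="ihoiseokukihu" (len 13), cursors c1@2 c2@12, authorship 11........22.
After op 3 (move_right): buffer="ihoiseokukihu" (len 13), cursors c1@3 c2@13, authorship 11........22.
After op 4 (insert('a')): buffer="ihoaiseokukihua" (len 15), cursors c1@4 c2@15, authorship 11.1.......22.2
After op 5 (move_right): buffer="ihoaiseokukihua" (len 15), cursors c1@5 c2@15, authorship 11.1.......22.2
After op 6 (move_right): buffer="ihoaiseokukihua" (len 15), cursors c1@6 c2@15, authorship 11.1.......22.2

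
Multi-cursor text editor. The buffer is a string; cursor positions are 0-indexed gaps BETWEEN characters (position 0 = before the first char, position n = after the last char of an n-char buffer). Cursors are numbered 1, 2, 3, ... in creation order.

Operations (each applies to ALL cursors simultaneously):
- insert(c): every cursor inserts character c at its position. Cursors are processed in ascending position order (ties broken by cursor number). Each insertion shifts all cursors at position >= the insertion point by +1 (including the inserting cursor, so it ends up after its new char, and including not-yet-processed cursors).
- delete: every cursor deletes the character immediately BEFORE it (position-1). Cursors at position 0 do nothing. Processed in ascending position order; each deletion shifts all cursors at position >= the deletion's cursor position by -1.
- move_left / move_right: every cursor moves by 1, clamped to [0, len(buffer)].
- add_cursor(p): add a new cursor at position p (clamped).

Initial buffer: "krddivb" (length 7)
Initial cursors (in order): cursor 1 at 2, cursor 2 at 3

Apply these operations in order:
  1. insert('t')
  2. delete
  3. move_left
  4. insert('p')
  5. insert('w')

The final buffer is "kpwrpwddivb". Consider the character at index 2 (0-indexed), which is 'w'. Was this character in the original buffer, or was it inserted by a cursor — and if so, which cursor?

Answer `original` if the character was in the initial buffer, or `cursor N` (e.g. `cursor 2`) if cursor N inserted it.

After op 1 (insert('t')): buffer="krtdtdivb" (len 9), cursors c1@3 c2@5, authorship ..1.2....
After op 2 (delete): buffer="krddivb" (len 7), cursors c1@2 c2@3, authorship .......
After op 3 (move_left): buffer="krddivb" (len 7), cursors c1@1 c2@2, authorship .......
After op 4 (insert('p')): buffer="kprpddivb" (len 9), cursors c1@2 c2@4, authorship .1.2.....
After op 5 (insert('w')): buffer="kpwrpwddivb" (len 11), cursors c1@3 c2@6, authorship .11.22.....
Authorship (.=original, N=cursor N): . 1 1 . 2 2 . . . . .
Index 2: author = 1

Answer: cursor 1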